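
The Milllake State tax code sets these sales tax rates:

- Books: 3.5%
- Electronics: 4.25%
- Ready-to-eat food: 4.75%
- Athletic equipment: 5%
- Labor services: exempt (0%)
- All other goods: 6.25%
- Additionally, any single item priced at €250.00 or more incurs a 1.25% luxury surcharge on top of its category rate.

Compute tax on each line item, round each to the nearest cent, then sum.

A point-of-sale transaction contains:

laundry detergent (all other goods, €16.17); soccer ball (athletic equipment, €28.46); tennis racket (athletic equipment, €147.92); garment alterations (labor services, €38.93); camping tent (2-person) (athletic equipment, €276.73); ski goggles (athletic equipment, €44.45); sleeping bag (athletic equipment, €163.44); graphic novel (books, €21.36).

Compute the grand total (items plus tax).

Laundry detergent €16.17: all other goods → 6.25% → €1.01
Soccer ball €28.46: athletic equipment → 5% → €1.42
Tennis racket €147.92: athletic equipment → 5% → €7.40
Garment alterations €38.93: labor services → 0% → €0.00
Camping tent (2-person) €276.73: athletic equipment → 5% + 1.25% surcharge = 6.25% → €17.30
Ski goggles €44.45: athletic equipment → 5% → €2.22
Sleeping bag €163.44: athletic equipment → 5% → €8.17
Graphic novel €21.36: books → 3.5% → €0.75
Subtotal = €737.46; tax = €38.27; total due = €775.73

€775.73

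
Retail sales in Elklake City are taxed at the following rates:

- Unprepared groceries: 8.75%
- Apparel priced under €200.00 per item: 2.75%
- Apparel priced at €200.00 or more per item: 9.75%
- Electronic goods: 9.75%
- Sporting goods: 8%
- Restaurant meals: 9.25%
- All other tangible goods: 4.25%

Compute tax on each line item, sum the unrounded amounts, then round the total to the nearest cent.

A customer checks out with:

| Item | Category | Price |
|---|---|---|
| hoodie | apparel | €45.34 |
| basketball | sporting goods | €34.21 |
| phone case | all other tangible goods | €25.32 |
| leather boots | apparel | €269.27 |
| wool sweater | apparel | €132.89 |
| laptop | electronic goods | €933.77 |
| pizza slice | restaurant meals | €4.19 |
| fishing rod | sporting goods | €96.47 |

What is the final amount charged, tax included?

€1675.58

Hoodie €45.34: apparel, under €200.00 → 2.75% → €1.24685
Basketball €34.21: sporting goods → 8% → €2.7368
Phone case €25.32: all other tangible goods → 4.25% → €1.0761
Leather boots €269.27: apparel, €200.00 or more → 9.75% → €26.253825
Wool sweater €132.89: apparel, under €200.00 → 2.75% → €3.654475
Laptop €933.77: electronic goods → 9.75% → €91.042575
Pizza slice €4.19: restaurant meals → 9.25% → €0.387575
Fishing rod €96.47: sporting goods → 8% → €7.7176
Subtotal = €1541.46; unrounded tax = €134.1158 → €134.12; total due = €1675.58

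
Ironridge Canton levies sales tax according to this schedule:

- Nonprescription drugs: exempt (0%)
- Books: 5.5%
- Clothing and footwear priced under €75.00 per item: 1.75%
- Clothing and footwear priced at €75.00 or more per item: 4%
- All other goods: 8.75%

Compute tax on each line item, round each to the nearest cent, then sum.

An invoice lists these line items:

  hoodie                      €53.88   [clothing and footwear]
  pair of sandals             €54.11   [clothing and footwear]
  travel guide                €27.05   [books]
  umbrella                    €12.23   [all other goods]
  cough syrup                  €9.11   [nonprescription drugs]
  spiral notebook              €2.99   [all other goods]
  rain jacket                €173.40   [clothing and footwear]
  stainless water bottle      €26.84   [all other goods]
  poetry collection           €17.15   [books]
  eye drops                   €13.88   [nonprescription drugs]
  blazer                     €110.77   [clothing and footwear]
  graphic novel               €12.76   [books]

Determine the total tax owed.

Hoodie €53.88: clothing and footwear, under €75.00 → 1.75% → €0.94
Pair of sandals €54.11: clothing and footwear, under €75.00 → 1.75% → €0.95
Travel guide €27.05: books → 5.5% → €1.49
Umbrella €12.23: all other goods → 8.75% → €1.07
Cough syrup €9.11: nonprescription drugs → 0% → €0.00
Spiral notebook €2.99: all other goods → 8.75% → €0.26
Rain jacket €173.40: clothing and footwear, €75.00 or more → 4% → €6.94
Stainless water bottle €26.84: all other goods → 8.75% → €2.35
Poetry collection €17.15: books → 5.5% → €0.94
Eye drops €13.88: nonprescription drugs → 0% → €0.00
Blazer €110.77: clothing and footwear, €75.00 or more → 4% → €4.43
Graphic novel €12.76: books → 5.5% → €0.70
Total tax = €0.94 + €0.95 + €1.49 + €1.07 + €0.26 + €6.94 + €2.35 + €0.94 + €4.43 + €0.70 = €20.07

€20.07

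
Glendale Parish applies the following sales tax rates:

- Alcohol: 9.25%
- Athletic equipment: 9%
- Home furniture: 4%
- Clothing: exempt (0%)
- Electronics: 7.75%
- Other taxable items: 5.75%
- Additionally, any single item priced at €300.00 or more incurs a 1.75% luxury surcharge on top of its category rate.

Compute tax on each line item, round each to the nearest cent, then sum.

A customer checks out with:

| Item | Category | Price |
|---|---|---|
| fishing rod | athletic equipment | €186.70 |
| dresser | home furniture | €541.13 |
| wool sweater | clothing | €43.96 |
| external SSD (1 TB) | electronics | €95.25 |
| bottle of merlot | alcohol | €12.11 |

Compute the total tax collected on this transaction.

€56.41

Fishing rod €186.70: athletic equipment → 9% → €16.80
Dresser €541.13: home furniture → 4% + 1.75% surcharge = 5.75% → €31.11
Wool sweater €43.96: clothing → 0% → €0.00
External SSD (1 TB) €95.25: electronics → 7.75% → €7.38
Bottle of merlot €12.11: alcohol → 9.25% → €1.12
Total tax = €16.80 + €31.11 + €7.38 + €1.12 = €56.41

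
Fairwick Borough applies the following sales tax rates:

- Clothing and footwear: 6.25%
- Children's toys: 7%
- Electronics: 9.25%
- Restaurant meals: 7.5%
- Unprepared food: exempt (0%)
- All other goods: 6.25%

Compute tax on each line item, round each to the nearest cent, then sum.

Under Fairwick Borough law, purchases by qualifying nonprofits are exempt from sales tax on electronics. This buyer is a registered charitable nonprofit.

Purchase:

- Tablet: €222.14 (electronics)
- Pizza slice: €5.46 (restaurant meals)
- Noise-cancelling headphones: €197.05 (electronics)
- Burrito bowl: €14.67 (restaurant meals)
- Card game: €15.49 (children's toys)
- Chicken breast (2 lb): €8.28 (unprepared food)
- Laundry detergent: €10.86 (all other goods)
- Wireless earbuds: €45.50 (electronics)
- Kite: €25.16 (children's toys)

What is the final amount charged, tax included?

Tablet €222.14: electronics, buyer-exempt → 0% → €0.00
Pizza slice €5.46: restaurant meals → 7.5% → €0.41
Noise-cancelling headphones €197.05: electronics, buyer-exempt → 0% → €0.00
Burrito bowl €14.67: restaurant meals → 7.5% → €1.10
Card game €15.49: children's toys → 7% → €1.08
Chicken breast (2 lb) €8.28: unprepared food → 0% → €0.00
Laundry detergent €10.86: all other goods → 6.25% → €0.68
Wireless earbuds €45.50: electronics, buyer-exempt → 0% → €0.00
Kite €25.16: children's toys → 7% → €1.76
Subtotal = €544.61; tax = €5.03; total due = €549.64

€549.64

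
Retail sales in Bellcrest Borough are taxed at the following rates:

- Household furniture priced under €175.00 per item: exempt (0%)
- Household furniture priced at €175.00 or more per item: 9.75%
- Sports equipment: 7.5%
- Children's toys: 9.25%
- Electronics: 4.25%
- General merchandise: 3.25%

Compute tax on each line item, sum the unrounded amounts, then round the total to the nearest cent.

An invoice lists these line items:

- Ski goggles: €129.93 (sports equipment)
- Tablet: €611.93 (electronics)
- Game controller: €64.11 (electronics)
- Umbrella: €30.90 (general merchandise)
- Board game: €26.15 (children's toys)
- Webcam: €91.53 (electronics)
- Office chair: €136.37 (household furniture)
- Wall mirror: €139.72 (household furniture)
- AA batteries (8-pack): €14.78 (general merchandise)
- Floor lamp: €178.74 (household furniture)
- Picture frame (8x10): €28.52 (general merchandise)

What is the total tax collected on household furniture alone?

Office chair €136.37: household furniture, under €175.00 → 0% → €0.00
Wall mirror €139.72: household furniture, under €175.00 → 0% → €0.00
Floor lamp €178.74: household furniture, €175.00 or more → 9.75% → €17.42715
Tax on household furniture: unrounded sum = €17.42715 → €17.43

€17.43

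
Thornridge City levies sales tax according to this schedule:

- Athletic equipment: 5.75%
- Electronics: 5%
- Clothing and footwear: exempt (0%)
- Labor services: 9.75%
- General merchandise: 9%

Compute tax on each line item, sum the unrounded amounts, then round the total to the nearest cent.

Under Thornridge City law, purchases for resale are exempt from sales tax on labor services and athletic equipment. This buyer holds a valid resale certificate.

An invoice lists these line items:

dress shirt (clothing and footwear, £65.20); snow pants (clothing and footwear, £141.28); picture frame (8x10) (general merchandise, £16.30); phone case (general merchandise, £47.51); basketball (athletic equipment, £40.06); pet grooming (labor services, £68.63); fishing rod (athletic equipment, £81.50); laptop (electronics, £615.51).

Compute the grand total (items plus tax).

£1112.51

Dress shirt £65.20: clothing and footwear → 0% → £0.00
Snow pants £141.28: clothing and footwear → 0% → £0.00
Picture frame (8x10) £16.30: general merchandise → 9% → £1.467
Phone case £47.51: general merchandise → 9% → £4.2759
Basketball £40.06: athletic equipment, buyer-exempt → 0% → £0.00
Pet grooming £68.63: labor services, buyer-exempt → 0% → £0.00
Fishing rod £81.50: athletic equipment, buyer-exempt → 0% → £0.00
Laptop £615.51: electronics → 5% → £30.7755
Subtotal = £1075.99; unrounded tax = £36.5184 → £36.52; total due = £1112.51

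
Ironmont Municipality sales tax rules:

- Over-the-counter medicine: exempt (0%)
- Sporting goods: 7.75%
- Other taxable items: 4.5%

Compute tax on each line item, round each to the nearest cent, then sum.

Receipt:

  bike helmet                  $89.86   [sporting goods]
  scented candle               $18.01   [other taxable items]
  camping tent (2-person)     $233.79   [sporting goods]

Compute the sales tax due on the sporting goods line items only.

$25.08

Bike helmet $89.86: sporting goods → 7.75% → $6.96
Camping tent (2-person) $233.79: sporting goods → 7.75% → $18.12
Tax on sporting goods = $6.96 + $18.12 = $25.08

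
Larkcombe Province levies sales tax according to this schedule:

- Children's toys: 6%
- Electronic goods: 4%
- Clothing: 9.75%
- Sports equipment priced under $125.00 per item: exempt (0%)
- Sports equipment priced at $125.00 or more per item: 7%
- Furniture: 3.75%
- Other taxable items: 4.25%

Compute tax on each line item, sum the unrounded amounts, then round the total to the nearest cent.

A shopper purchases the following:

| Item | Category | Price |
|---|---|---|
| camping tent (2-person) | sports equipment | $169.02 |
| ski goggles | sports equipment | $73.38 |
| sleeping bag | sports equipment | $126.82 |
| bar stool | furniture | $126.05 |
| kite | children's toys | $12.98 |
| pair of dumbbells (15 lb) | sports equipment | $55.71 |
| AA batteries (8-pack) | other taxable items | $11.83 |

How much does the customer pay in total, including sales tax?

$602.51

Camping tent (2-person) $169.02: sports equipment, $125.00 or more → 7% → $11.8314
Ski goggles $73.38: sports equipment, under $125.00 → 0% → $0.00
Sleeping bag $126.82: sports equipment, $125.00 or more → 7% → $8.8774
Bar stool $126.05: furniture → 3.75% → $4.726875
Kite $12.98: children's toys → 6% → $0.7788
Pair of dumbbells (15 lb) $55.71: sports equipment, under $125.00 → 0% → $0.00
AA batteries (8-pack) $11.83: other taxable items → 4.25% → $0.502775
Subtotal = $575.79; unrounded tax = $26.71725 → $26.72; total due = $602.51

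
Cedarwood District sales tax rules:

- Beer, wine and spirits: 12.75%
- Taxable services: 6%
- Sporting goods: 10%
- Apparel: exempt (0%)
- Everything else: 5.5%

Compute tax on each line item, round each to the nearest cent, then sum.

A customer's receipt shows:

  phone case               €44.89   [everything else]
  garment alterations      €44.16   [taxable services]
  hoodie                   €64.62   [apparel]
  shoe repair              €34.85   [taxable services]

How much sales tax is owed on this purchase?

€7.21

Phone case €44.89: everything else → 5.5% → €2.47
Garment alterations €44.16: taxable services → 6% → €2.65
Hoodie €64.62: apparel → 0% → €0.00
Shoe repair €34.85: taxable services → 6% → €2.09
Total tax = €2.47 + €2.65 + €2.09 = €7.21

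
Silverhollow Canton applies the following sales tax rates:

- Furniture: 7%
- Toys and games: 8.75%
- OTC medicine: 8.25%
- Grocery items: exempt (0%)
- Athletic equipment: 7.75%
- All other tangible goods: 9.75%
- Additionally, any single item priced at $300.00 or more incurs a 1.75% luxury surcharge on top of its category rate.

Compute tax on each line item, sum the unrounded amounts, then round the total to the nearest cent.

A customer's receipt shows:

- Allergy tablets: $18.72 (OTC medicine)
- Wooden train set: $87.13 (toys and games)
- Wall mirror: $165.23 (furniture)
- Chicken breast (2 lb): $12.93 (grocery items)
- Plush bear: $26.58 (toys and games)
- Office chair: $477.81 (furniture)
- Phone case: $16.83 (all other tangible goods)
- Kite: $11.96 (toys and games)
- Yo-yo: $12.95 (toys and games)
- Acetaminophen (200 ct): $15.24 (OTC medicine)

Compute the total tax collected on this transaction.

Allergy tablets $18.72: OTC medicine → 8.25% → $1.5444
Wooden train set $87.13: toys and games → 8.75% → $7.623875
Wall mirror $165.23: furniture → 7% → $11.5661
Chicken breast (2 lb) $12.93: grocery items → 0% → $0.00
Plush bear $26.58: toys and games → 8.75% → $2.32575
Office chair $477.81: furniture → 7% + 1.75% surcharge = 8.75% → $41.808375
Phone case $16.83: all other tangible goods → 9.75% → $1.640925
Kite $11.96: toys and games → 8.75% → $1.0465
Yo-yo $12.95: toys and games → 8.75% → $1.133125
Acetaminophen (200 ct) $15.24: OTC medicine → 8.25% → $1.2573
Unrounded tax sum = $69.94635 → $69.95

$69.95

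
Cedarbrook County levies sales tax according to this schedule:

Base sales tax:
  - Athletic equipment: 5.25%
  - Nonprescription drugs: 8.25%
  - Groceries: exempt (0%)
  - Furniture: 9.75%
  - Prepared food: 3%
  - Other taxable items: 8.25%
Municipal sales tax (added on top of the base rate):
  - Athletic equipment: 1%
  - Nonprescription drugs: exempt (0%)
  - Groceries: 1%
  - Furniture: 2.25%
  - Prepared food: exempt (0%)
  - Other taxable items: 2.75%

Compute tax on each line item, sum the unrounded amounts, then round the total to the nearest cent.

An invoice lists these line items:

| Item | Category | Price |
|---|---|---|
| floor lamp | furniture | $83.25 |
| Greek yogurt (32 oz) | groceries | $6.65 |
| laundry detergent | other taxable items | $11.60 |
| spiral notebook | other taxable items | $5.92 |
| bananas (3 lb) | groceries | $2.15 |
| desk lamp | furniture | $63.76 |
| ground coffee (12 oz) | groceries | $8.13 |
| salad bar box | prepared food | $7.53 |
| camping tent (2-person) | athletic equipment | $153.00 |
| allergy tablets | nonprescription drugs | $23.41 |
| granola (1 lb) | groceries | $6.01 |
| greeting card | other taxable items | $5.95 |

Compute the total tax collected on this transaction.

$32.17

Floor lamp $83.25: furniture → 9.75% + 2.25% municipal = 12% → $9.99
Greek yogurt (32 oz) $6.65: groceries → 0% + 1% municipal = 1% → $0.0665
Laundry detergent $11.60: other taxable items → 8.25% + 2.75% municipal = 11% → $1.276
Spiral notebook $5.92: other taxable items → 8.25% + 2.75% municipal = 11% → $0.6512
Bananas (3 lb) $2.15: groceries → 0% + 1% municipal = 1% → $0.0215
Desk lamp $63.76: furniture → 9.75% + 2.25% municipal = 12% → $7.6512
Ground coffee (12 oz) $8.13: groceries → 0% + 1% municipal = 1% → $0.0813
Salad bar box $7.53: prepared food → 3% + 0% municipal = 3% → $0.2259
Camping tent (2-person) $153.00: athletic equipment → 5.25% + 1% municipal = 6.25% → $9.5625
Allergy tablets $23.41: nonprescription drugs → 8.25% + 0% municipal = 8.25% → $1.931325
Granola (1 lb) $6.01: groceries → 0% + 1% municipal = 1% → $0.0601
Greeting card $5.95: other taxable items → 8.25% + 2.75% municipal = 11% → $0.6545
Unrounded tax sum = $32.172025 → $32.17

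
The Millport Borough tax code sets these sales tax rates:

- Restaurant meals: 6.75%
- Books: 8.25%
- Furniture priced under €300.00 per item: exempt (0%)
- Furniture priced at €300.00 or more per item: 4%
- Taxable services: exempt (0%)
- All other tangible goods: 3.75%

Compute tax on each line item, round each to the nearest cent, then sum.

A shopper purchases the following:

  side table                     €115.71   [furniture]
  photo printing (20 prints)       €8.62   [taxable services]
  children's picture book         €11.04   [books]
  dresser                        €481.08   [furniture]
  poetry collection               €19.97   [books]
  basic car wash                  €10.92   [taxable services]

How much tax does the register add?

Side table €115.71: furniture, under €300.00 → 0% → €0.00
Photo printing (20 prints) €8.62: taxable services → 0% → €0.00
Children's picture book €11.04: books → 8.25% → €0.91
Dresser €481.08: furniture, €300.00 or more → 4% → €19.24
Poetry collection €19.97: books → 8.25% → €1.65
Basic car wash €10.92: taxable services → 0% → €0.00
Total tax = €0.91 + €19.24 + €1.65 = €21.80

€21.80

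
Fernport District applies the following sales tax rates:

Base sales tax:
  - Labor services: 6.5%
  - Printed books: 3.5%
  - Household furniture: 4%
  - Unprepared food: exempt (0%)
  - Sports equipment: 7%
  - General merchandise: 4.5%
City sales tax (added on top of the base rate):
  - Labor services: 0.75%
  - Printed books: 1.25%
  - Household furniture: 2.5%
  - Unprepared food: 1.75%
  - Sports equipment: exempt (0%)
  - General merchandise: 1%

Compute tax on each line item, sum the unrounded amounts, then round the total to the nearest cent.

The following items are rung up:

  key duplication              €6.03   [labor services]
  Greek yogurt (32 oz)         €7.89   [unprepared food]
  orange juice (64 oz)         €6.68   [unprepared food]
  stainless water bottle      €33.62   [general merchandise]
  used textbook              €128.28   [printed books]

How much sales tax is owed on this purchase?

Key duplication €6.03: labor services → 6.5% + 0.75% city = 7.25% → €0.437175
Greek yogurt (32 oz) €7.89: unprepared food → 0% + 1.75% city = 1.75% → €0.138075
Orange juice (64 oz) €6.68: unprepared food → 0% + 1.75% city = 1.75% → €0.1169
Stainless water bottle €33.62: general merchandise → 4.5% + 1% city = 5.5% → €1.8491
Used textbook €128.28: printed books → 3.5% + 1.25% city = 4.75% → €6.0933
Unrounded tax sum = €8.63455 → €8.63

€8.63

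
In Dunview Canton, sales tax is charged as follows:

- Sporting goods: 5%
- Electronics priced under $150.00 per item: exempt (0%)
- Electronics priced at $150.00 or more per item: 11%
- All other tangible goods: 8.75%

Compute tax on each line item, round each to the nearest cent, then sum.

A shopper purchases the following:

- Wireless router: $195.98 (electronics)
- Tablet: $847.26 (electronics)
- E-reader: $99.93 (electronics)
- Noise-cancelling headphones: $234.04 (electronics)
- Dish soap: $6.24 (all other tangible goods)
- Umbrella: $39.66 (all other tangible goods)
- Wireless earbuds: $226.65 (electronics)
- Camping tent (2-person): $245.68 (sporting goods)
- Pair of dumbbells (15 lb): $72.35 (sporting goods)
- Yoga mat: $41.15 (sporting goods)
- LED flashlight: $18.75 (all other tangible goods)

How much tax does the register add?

$189.05

Wireless router $195.98: electronics, $150.00 or more → 11% → $21.56
Tablet $847.26: electronics, $150.00 or more → 11% → $93.20
E-reader $99.93: electronics, under $150.00 → 0% → $0.00
Noise-cancelling headphones $234.04: electronics, $150.00 or more → 11% → $25.74
Dish soap $6.24: all other tangible goods → 8.75% → $0.55
Umbrella $39.66: all other tangible goods → 8.75% → $3.47
Wireless earbuds $226.65: electronics, $150.00 or more → 11% → $24.93
Camping tent (2-person) $245.68: sporting goods → 5% → $12.28
Pair of dumbbells (15 lb) $72.35: sporting goods → 5% → $3.62
Yoga mat $41.15: sporting goods → 5% → $2.06
LED flashlight $18.75: all other tangible goods → 8.75% → $1.64
Total tax = $21.56 + $93.20 + $25.74 + $0.55 + $3.47 + $24.93 + $12.28 + $3.62 + $2.06 + $1.64 = $189.05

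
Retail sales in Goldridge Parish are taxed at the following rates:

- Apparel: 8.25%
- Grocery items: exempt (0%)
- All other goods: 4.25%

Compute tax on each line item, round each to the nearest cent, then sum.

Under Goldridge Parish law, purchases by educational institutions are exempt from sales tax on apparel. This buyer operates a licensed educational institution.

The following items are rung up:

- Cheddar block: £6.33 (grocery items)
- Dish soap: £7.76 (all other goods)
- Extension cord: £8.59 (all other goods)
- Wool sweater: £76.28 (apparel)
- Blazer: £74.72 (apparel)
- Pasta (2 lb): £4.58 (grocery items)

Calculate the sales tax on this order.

£0.70

Cheddar block £6.33: grocery items → 0% → £0.00
Dish soap £7.76: all other goods → 4.25% → £0.33
Extension cord £8.59: all other goods → 4.25% → £0.37
Wool sweater £76.28: apparel, buyer-exempt → 0% → £0.00
Blazer £74.72: apparel, buyer-exempt → 0% → £0.00
Pasta (2 lb) £4.58: grocery items → 0% → £0.00
Total tax = £0.33 + £0.37 = £0.70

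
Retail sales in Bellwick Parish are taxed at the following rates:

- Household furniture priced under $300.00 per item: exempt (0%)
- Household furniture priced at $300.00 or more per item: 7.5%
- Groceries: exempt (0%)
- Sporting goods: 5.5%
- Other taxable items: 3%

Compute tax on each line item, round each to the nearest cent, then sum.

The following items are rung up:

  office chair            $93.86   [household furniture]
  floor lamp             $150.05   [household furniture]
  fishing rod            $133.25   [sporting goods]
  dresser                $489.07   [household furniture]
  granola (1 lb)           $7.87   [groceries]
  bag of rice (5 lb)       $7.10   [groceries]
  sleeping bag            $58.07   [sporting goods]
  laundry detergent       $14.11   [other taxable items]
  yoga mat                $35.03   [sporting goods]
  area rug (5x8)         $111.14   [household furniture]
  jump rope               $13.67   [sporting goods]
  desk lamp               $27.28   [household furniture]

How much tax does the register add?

Office chair $93.86: household furniture, under $300.00 → 0% → $0.00
Floor lamp $150.05: household furniture, under $300.00 → 0% → $0.00
Fishing rod $133.25: sporting goods → 5.5% → $7.33
Dresser $489.07: household furniture, $300.00 or more → 7.5% → $36.68
Granola (1 lb) $7.87: groceries → 0% → $0.00
Bag of rice (5 lb) $7.10: groceries → 0% → $0.00
Sleeping bag $58.07: sporting goods → 5.5% → $3.19
Laundry detergent $14.11: other taxable items → 3% → $0.42
Yoga mat $35.03: sporting goods → 5.5% → $1.93
Area rug (5x8) $111.14: household furniture, under $300.00 → 0% → $0.00
Jump rope $13.67: sporting goods → 5.5% → $0.75
Desk lamp $27.28: household furniture, under $300.00 → 0% → $0.00
Total tax = $7.33 + $36.68 + $3.19 + $0.42 + $1.93 + $0.75 = $50.30

$50.30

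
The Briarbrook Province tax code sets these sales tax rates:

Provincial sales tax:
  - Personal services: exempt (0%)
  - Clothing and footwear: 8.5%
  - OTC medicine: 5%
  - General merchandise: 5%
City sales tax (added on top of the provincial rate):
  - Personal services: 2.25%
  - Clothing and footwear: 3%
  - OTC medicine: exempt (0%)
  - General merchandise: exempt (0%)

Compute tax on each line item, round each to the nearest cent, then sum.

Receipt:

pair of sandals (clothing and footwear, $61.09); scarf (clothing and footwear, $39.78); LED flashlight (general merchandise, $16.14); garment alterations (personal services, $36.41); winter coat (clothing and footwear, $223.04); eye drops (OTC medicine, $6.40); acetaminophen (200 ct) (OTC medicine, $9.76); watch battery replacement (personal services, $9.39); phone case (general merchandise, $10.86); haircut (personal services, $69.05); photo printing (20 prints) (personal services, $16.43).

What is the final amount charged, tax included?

$540.71

Pair of sandals $61.09: clothing and footwear → 8.5% + 3% city = 11.5% → $7.03
Scarf $39.78: clothing and footwear → 8.5% + 3% city = 11.5% → $4.57
LED flashlight $16.14: general merchandise → 5% + 0% city = 5% → $0.81
Garment alterations $36.41: personal services → 0% + 2.25% city = 2.25% → $0.82
Winter coat $223.04: clothing and footwear → 8.5% + 3% city = 11.5% → $25.65
Eye drops $6.40: OTC medicine → 5% + 0% city = 5% → $0.32
Acetaminophen (200 ct) $9.76: OTC medicine → 5% + 0% city = 5% → $0.49
Watch battery replacement $9.39: personal services → 0% + 2.25% city = 2.25% → $0.21
Phone case $10.86: general merchandise → 5% + 0% city = 5% → $0.54
Haircut $69.05: personal services → 0% + 2.25% city = 2.25% → $1.55
Photo printing (20 prints) $16.43: personal services → 0% + 2.25% city = 2.25% → $0.37
Subtotal = $498.35; tax = $42.36; total due = $540.71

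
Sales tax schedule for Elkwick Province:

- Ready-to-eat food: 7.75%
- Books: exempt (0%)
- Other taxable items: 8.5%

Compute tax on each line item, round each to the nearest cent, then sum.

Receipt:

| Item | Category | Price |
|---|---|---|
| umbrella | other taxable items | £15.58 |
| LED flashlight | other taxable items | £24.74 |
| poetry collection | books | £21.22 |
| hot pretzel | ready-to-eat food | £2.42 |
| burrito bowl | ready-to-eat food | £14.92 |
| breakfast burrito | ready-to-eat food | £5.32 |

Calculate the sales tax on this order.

£5.18

Umbrella £15.58: other taxable items → 8.5% → £1.32
LED flashlight £24.74: other taxable items → 8.5% → £2.10
Poetry collection £21.22: books → 0% → £0.00
Hot pretzel £2.42: ready-to-eat food → 7.75% → £0.19
Burrito bowl £14.92: ready-to-eat food → 7.75% → £1.16
Breakfast burrito £5.32: ready-to-eat food → 7.75% → £0.41
Total tax = £1.32 + £2.10 + £0.19 + £1.16 + £0.41 = £5.18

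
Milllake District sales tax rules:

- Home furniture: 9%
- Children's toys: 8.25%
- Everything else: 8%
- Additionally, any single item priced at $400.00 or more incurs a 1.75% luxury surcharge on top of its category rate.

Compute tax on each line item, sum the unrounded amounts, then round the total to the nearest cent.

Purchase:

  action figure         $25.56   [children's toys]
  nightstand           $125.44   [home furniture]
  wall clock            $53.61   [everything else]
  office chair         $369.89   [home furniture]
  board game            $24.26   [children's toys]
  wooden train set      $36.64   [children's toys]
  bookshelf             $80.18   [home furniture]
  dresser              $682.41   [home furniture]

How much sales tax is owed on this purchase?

$136.58

Action figure $25.56: children's toys → 8.25% → $2.1087
Nightstand $125.44: home furniture → 9% → $11.2896
Wall clock $53.61: everything else → 8% → $4.2888
Office chair $369.89: home furniture → 9% → $33.2901
Board game $24.26: children's toys → 8.25% → $2.00145
Wooden train set $36.64: children's toys → 8.25% → $3.0228
Bookshelf $80.18: home furniture → 9% → $7.2162
Dresser $682.41: home furniture → 9% + 1.75% surcharge = 10.75% → $73.359075
Unrounded tax sum = $136.576725 → $136.58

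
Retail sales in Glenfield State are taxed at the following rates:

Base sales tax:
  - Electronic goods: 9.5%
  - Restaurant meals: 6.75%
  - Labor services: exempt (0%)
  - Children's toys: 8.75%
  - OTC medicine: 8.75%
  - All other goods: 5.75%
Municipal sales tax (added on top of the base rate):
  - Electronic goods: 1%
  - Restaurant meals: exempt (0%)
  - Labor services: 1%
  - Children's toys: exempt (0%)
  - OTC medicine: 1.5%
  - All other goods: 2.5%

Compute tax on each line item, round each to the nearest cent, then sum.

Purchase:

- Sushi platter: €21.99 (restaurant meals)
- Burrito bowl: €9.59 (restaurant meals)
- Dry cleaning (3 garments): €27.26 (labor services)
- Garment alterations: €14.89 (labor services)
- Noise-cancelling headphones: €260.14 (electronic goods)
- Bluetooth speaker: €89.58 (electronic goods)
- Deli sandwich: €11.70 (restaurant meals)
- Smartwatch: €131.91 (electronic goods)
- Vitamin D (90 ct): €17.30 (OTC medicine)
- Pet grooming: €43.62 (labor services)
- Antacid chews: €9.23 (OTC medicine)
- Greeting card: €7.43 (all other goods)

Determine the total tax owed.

Sushi platter €21.99: restaurant meals → 6.75% + 0% municipal = 6.75% → €1.48
Burrito bowl €9.59: restaurant meals → 6.75% + 0% municipal = 6.75% → €0.65
Dry cleaning (3 garments) €27.26: labor services → 0% + 1% municipal = 1% → €0.27
Garment alterations €14.89: labor services → 0% + 1% municipal = 1% → €0.15
Noise-cancelling headphones €260.14: electronic goods → 9.5% + 1% municipal = 10.5% → €27.31
Bluetooth speaker €89.58: electronic goods → 9.5% + 1% municipal = 10.5% → €9.41
Deli sandwich €11.70: restaurant meals → 6.75% + 0% municipal = 6.75% → €0.79
Smartwatch €131.91: electronic goods → 9.5% + 1% municipal = 10.5% → €13.85
Vitamin D (90 ct) €17.30: OTC medicine → 8.75% + 1.5% municipal = 10.25% → €1.77
Pet grooming €43.62: labor services → 0% + 1% municipal = 1% → €0.44
Antacid chews €9.23: OTC medicine → 8.75% + 1.5% municipal = 10.25% → €0.95
Greeting card €7.43: all other goods → 5.75% + 2.5% municipal = 8.25% → €0.61
Total tax = €1.48 + €0.65 + €0.27 + €0.15 + €27.31 + €9.41 + €0.79 + €13.85 + €1.77 + €0.44 + €0.95 + €0.61 = €57.68

€57.68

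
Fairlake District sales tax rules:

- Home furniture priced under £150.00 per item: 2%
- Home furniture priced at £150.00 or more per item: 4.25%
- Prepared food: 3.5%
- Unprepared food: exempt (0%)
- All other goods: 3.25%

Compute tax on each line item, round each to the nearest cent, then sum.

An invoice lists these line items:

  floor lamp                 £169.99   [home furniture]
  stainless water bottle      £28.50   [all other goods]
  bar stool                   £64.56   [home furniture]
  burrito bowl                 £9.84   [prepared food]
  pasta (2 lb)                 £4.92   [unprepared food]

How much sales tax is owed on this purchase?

£9.78

Floor lamp £169.99: home furniture, £150.00 or more → 4.25% → £7.22
Stainless water bottle £28.50: all other goods → 3.25% → £0.93
Bar stool £64.56: home furniture, under £150.00 → 2% → £1.29
Burrito bowl £9.84: prepared food → 3.5% → £0.34
Pasta (2 lb) £4.92: unprepared food → 0% → £0.00
Total tax = £7.22 + £0.93 + £1.29 + £0.34 = £9.78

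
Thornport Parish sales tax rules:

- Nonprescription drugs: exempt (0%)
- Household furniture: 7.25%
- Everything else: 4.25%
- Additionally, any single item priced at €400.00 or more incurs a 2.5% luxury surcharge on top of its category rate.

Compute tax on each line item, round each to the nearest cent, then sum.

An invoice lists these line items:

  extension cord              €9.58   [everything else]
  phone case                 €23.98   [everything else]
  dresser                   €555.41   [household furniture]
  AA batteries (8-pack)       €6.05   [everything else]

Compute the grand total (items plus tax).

€650.86

Extension cord €9.58: everything else → 4.25% → €0.41
Phone case €23.98: everything else → 4.25% → €1.02
Dresser €555.41: household furniture → 7.25% + 2.5% surcharge = 9.75% → €54.15
AA batteries (8-pack) €6.05: everything else → 4.25% → €0.26
Subtotal = €595.02; tax = €55.84; total due = €650.86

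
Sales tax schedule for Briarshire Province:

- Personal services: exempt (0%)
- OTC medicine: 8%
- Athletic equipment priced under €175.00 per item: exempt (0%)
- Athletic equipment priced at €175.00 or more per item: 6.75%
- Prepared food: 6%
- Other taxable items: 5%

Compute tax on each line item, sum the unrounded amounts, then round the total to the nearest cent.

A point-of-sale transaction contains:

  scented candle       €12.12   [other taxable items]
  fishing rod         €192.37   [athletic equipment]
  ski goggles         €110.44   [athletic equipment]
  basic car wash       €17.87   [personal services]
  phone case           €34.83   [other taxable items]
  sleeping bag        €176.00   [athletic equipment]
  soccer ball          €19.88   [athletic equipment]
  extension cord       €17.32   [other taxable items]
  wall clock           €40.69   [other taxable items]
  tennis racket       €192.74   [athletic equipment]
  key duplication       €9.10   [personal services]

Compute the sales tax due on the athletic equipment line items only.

Fishing rod €192.37: athletic equipment, €175.00 or more → 6.75% → €12.984975
Ski goggles €110.44: athletic equipment, under €175.00 → 0% → €0.00
Sleeping bag €176.00: athletic equipment, €175.00 or more → 6.75% → €11.88
Soccer ball €19.88: athletic equipment, under €175.00 → 0% → €0.00
Tennis racket €192.74: athletic equipment, €175.00 or more → 6.75% → €13.00995
Tax on athletic equipment: unrounded sum = €37.874925 → €37.87

€37.87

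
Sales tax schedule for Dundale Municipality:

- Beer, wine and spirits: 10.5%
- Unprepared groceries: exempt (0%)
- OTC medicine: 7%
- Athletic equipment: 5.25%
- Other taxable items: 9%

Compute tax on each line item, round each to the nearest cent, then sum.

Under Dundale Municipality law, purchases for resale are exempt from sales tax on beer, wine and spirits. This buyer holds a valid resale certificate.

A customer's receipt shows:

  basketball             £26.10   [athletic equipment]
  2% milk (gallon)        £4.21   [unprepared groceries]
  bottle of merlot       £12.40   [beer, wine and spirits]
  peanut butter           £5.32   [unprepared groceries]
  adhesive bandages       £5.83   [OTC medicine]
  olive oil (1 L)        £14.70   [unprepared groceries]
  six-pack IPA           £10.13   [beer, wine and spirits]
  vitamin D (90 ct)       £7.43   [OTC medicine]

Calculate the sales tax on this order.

£2.30

Basketball £26.10: athletic equipment → 5.25% → £1.37
2% milk (gallon) £4.21: unprepared groceries → 0% → £0.00
Bottle of merlot £12.40: beer, wine and spirits, buyer-exempt → 0% → £0.00
Peanut butter £5.32: unprepared groceries → 0% → £0.00
Adhesive bandages £5.83: OTC medicine → 7% → £0.41
Olive oil (1 L) £14.70: unprepared groceries → 0% → £0.00
Six-pack IPA £10.13: beer, wine and spirits, buyer-exempt → 0% → £0.00
Vitamin D (90 ct) £7.43: OTC medicine → 7% → £0.52
Total tax = £1.37 + £0.41 + £0.52 = £2.30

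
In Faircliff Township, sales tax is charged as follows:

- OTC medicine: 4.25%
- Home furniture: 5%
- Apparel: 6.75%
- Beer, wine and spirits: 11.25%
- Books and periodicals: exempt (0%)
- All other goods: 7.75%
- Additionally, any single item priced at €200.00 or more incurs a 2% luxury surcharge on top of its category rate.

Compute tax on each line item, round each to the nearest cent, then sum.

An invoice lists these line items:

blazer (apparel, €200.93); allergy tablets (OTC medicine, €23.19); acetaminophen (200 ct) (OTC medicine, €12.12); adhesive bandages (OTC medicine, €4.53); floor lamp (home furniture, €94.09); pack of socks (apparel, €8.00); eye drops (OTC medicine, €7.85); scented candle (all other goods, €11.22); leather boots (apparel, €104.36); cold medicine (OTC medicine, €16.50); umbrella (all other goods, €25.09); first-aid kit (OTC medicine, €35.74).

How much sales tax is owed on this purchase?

€36.92

Blazer €200.93: apparel → 6.75% + 2% surcharge = 8.75% → €17.58
Allergy tablets €23.19: OTC medicine → 4.25% → €0.99
Acetaminophen (200 ct) €12.12: OTC medicine → 4.25% → €0.52
Adhesive bandages €4.53: OTC medicine → 4.25% → €0.19
Floor lamp €94.09: home furniture → 5% → €4.70
Pack of socks €8.00: apparel → 6.75% → €0.54
Eye drops €7.85: OTC medicine → 4.25% → €0.33
Scented candle €11.22: all other goods → 7.75% → €0.87
Leather boots €104.36: apparel → 6.75% → €7.04
Cold medicine €16.50: OTC medicine → 4.25% → €0.70
Umbrella €25.09: all other goods → 7.75% → €1.94
First-aid kit €35.74: OTC medicine → 4.25% → €1.52
Total tax = €17.58 + €0.99 + €0.52 + €0.19 + €4.70 + €0.54 + €0.33 + €0.87 + €7.04 + €0.70 + €1.94 + €1.52 = €36.92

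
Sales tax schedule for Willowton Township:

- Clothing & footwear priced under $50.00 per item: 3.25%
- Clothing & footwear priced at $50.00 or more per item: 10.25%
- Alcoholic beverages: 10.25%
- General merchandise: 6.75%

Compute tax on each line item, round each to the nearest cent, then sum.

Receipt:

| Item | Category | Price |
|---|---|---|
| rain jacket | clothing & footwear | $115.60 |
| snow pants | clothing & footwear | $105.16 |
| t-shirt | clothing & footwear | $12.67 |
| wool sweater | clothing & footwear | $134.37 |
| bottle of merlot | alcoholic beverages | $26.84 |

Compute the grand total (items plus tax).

$434.20

Rain jacket $115.60: clothing & footwear, $50.00 or more → 10.25% → $11.85
Snow pants $105.16: clothing & footwear, $50.00 or more → 10.25% → $10.78
T-shirt $12.67: clothing & footwear, under $50.00 → 3.25% → $0.41
Wool sweater $134.37: clothing & footwear, $50.00 or more → 10.25% → $13.77
Bottle of merlot $26.84: alcoholic beverages → 10.25% → $2.75
Subtotal = $394.64; tax = $39.56; total due = $434.20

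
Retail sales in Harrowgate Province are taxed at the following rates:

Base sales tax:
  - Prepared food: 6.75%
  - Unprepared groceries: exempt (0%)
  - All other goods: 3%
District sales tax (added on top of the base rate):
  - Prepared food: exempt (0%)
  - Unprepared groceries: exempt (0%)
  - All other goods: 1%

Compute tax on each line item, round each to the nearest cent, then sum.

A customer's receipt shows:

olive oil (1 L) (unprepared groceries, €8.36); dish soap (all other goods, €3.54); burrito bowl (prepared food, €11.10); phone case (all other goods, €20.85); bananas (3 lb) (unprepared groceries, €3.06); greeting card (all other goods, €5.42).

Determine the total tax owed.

€1.94

Olive oil (1 L) €8.36: unprepared groceries → 0% + 0% district = 0% → €0.00
Dish soap €3.54: all other goods → 3% + 1% district = 4% → €0.14
Burrito bowl €11.10: prepared food → 6.75% + 0% district = 6.75% → €0.75
Phone case €20.85: all other goods → 3% + 1% district = 4% → €0.83
Bananas (3 lb) €3.06: unprepared groceries → 0% + 0% district = 0% → €0.00
Greeting card €5.42: all other goods → 3% + 1% district = 4% → €0.22
Total tax = €0.14 + €0.75 + €0.83 + €0.22 = €1.94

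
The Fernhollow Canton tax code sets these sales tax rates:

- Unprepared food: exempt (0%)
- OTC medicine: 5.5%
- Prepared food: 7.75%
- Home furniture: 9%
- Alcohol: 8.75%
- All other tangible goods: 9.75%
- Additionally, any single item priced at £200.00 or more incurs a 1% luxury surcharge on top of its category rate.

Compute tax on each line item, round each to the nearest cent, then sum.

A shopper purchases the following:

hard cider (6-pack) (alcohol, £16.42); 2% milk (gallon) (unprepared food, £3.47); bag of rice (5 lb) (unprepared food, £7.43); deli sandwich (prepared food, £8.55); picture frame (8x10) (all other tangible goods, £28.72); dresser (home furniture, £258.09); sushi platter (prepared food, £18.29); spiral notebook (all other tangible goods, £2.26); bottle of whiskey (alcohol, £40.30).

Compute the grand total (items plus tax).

Hard cider (6-pack) £16.42: alcohol → 8.75% → £1.44
2% milk (gallon) £3.47: unprepared food → 0% → £0.00
Bag of rice (5 lb) £7.43: unprepared food → 0% → £0.00
Deli sandwich £8.55: prepared food → 7.75% → £0.66
Picture frame (8x10) £28.72: all other tangible goods → 9.75% → £2.80
Dresser £258.09: home furniture → 9% + 1% surcharge = 10% → £25.81
Sushi platter £18.29: prepared food → 7.75% → £1.42
Spiral notebook £2.26: all other tangible goods → 9.75% → £0.22
Bottle of whiskey £40.30: alcohol → 8.75% → £3.53
Subtotal = £383.53; tax = £35.88; total due = £419.41

£419.41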